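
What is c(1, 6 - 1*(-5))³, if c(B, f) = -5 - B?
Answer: -216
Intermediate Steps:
c(1, 6 - 1*(-5))³ = (-5 - 1*1)³ = (-5 - 1)³ = (-6)³ = -216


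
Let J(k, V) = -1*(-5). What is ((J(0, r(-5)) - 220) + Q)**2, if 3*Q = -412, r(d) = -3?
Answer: 1117249/9 ≈ 1.2414e+5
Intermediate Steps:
J(k, V) = 5
Q = -412/3 (Q = (1/3)*(-412) = -412/3 ≈ -137.33)
((J(0, r(-5)) - 220) + Q)**2 = ((5 - 220) - 412/3)**2 = (-215 - 412/3)**2 = (-1057/3)**2 = 1117249/9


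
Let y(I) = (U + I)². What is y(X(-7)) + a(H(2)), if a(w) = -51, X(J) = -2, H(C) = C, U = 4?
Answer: -47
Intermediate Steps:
y(I) = (4 + I)²
y(X(-7)) + a(H(2)) = (4 - 2)² - 51 = 2² - 51 = 4 - 51 = -47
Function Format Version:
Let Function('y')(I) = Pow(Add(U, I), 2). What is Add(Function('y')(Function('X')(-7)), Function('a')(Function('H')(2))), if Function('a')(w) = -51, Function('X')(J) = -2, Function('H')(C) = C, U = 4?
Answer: -47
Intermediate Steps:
Function('y')(I) = Pow(Add(4, I), 2)
Add(Function('y')(Function('X')(-7)), Function('a')(Function('H')(2))) = Add(Pow(Add(4, -2), 2), -51) = Add(Pow(2, 2), -51) = Add(4, -51) = -47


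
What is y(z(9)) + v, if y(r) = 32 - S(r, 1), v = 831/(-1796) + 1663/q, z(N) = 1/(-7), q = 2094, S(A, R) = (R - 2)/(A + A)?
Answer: 54215059/1880412 ≈ 28.831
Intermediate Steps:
S(A, R) = (-2 + R)/(2*A) (S(A, R) = (-2 + R)/((2*A)) = (-2 + R)*(1/(2*A)) = (-2 + R)/(2*A))
z(N) = -⅐
v = 623317/1880412 (v = 831/(-1796) + 1663/2094 = 831*(-1/1796) + 1663*(1/2094) = -831/1796 + 1663/2094 = 623317/1880412 ≈ 0.33148)
y(r) = 32 + 1/(2*r) (y(r) = 32 - (-2 + 1)/(2*r) = 32 - (-1)/(2*r) = 32 + 1/(2*r))
y(z(9)) + v = (32 + 1/(2*(-⅐))) + 623317/1880412 = (32 + (½)*(-7)) + 623317/1880412 = (32 - 7/2) + 623317/1880412 = 57/2 + 623317/1880412 = 54215059/1880412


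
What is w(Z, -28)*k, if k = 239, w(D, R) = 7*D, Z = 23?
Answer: 38479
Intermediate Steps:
w(Z, -28)*k = (7*23)*239 = 161*239 = 38479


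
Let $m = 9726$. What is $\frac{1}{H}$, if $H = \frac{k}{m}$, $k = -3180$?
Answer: $- \frac{1621}{530} \approx -3.0585$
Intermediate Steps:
$H = - \frac{530}{1621}$ ($H = - \frac{3180}{9726} = \left(-3180\right) \frac{1}{9726} = - \frac{530}{1621} \approx -0.32696$)
$\frac{1}{H} = \frac{1}{- \frac{530}{1621}} = - \frac{1621}{530}$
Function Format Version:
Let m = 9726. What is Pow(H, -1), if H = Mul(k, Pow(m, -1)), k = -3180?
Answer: Rational(-1621, 530) ≈ -3.0585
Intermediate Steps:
H = Rational(-530, 1621) (H = Mul(-3180, Pow(9726, -1)) = Mul(-3180, Rational(1, 9726)) = Rational(-530, 1621) ≈ -0.32696)
Pow(H, -1) = Pow(Rational(-530, 1621), -1) = Rational(-1621, 530)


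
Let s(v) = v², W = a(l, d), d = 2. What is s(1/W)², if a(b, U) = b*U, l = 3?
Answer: 1/1296 ≈ 0.00077160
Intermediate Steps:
a(b, U) = U*b
W = 6 (W = 2*3 = 6)
s(1/W)² = ((1/6)²)² = ((⅙)²)² = (1/36)² = 1/1296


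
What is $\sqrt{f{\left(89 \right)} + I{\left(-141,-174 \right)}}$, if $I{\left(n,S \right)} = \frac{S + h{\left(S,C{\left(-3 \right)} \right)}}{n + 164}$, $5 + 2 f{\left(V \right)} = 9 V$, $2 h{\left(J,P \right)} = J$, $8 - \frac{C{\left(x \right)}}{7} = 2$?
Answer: $\frac{\sqrt{204539}}{23} \approx 19.663$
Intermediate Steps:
$C{\left(x \right)} = 42$ ($C{\left(x \right)} = 56 - 14 = 42$)
$h{\left(J,P \right)} = \frac{J}{2}$
$f{\left(V \right)} = - \frac{5}{2} + \frac{9 V}{2}$
$I{\left(n,S \right)} = \frac{3 S}{2 \left(164 + n\right)}$ ($I{\left(n,S \right)} = \frac{S + \frac{S}{2}}{n + 164} = \frac{\frac{3}{2} S}{164 + n} = \frac{3 S}{2 \left(164 + n\right)}$)
$\sqrt{f{\left(89 \right)} + I{\left(-141,-174 \right)}} = \sqrt{\left(- \frac{5}{2} + \frac{9}{2} \cdot 89\right) + \frac{3}{2} \left(-174\right) \frac{1}{164 - 141}} = \sqrt{\left(- \frac{5}{2} + \frac{801}{2}\right) + \frac{3}{2} \left(-174\right) \frac{1}{23}} = \sqrt{398 + \frac{3}{2} \left(-174\right) \frac{1}{23}} = \sqrt{398 - \frac{261}{23}} = \sqrt{\frac{8893}{23}} = \frac{\sqrt{204539}}{23}$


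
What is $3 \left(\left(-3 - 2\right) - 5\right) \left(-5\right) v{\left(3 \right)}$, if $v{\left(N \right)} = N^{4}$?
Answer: $12150$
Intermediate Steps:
$3 \left(\left(-3 - 2\right) - 5\right) \left(-5\right) v{\left(3 \right)} = 3 \left(\left(-3 - 2\right) - 5\right) \left(-5\right) 3^{4} = 3 \left(-5 - 5\right) \left(-5\right) 81 = 3 \left(\left(-10\right) \left(-5\right)\right) 81 = 3 \cdot 50 \cdot 81 = 150 \cdot 81 = 12150$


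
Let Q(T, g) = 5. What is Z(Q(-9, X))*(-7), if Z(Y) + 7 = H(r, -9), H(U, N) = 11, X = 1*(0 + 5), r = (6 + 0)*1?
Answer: -28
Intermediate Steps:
r = 6 (r = 6*1 = 6)
X = 5 (X = 1*5 = 5)
Z(Y) = 4 (Z(Y) = -7 + 11 = 4)
Z(Q(-9, X))*(-7) = 4*(-7) = -28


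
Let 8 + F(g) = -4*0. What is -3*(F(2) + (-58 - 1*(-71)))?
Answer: -15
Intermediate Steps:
F(g) = -8 (F(g) = -8 - 4*0 = -8 + 0 = -8)
-3*(F(2) + (-58 - 1*(-71))) = -3*(-8 + (-58 - 1*(-71))) = -3*(-8 + (-58 + 71)) = -3*(-8 + 13) = -3*5 = -15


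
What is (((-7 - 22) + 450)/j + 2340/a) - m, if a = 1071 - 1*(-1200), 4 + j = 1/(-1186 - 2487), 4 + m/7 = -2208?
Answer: 171063240343/11122601 ≈ 15380.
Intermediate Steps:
m = -15484 (m = -28 + 7*(-2208) = -28 - 15456 = -15484)
j = -14693/3673 (j = -4 + 1/(-1186 - 2487) = -4 + 1/(-3673) = -4 - 1/3673 = -14693/3673 ≈ -4.0003)
a = 2271 (a = 1071 + 1200 = 2271)
(((-7 - 22) + 450)/j + 2340/a) - m = (((-7 - 22) + 450)/(-14693/3673) + 2340/2271) - 1*(-15484) = ((-29 + 450)*(-3673/14693) + 2340*(1/2271)) + 15484 = (421*(-3673/14693) + 780/757) + 15484 = (-1546333/14693 + 780/757) + 15484 = -1159113541/11122601 + 15484 = 171063240343/11122601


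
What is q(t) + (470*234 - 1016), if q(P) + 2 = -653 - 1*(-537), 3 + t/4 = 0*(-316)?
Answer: 108846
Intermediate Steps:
t = -12 (t = -12 + 4*(0*(-316)) = -12 + 4*0 = -12 + 0 = -12)
q(P) = -118 (q(P) = -2 + (-653 - 1*(-537)) = -2 + (-653 + 537) = -2 - 116 = -118)
q(t) + (470*234 - 1016) = -118 + (470*234 - 1016) = -118 + (109980 - 1016) = -118 + 108964 = 108846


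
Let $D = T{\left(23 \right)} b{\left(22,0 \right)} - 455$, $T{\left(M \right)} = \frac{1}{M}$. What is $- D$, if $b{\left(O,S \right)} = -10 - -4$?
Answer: $\frac{10471}{23} \approx 455.26$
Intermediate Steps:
$b{\left(O,S \right)} = -6$ ($b{\left(O,S \right)} = -10 + 4 = -6$)
$D = - \frac{10471}{23}$ ($D = \frac{1}{23} \left(-6\right) - 455 = - \frac{6}{23} - 455 = - \frac{10471}{23} \approx -455.26$)
$- D = \left(-1\right) \left(- \frac{10471}{23}\right) = \frac{10471}{23}$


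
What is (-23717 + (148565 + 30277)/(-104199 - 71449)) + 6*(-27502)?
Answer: -16575025117/87824 ≈ -1.8873e+5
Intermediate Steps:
(-23717 + (148565 + 30277)/(-104199 - 71449)) + 6*(-27502) = (-23717 + 178842/(-175648)) - 165012 = (-23717 + 178842*(-1/175648)) - 165012 = (-23717 - 89421/87824) - 165012 = -2083011229/87824 - 165012 = -16575025117/87824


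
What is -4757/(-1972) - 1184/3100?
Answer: 3102963/1528300 ≈ 2.0303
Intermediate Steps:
-4757/(-1972) - 1184/3100 = -4757*(-1/1972) - 1184*1/3100 = 4757/1972 - 296/775 = 3102963/1528300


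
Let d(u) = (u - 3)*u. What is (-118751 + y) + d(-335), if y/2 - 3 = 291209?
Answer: 576903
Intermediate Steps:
y = 582424 (y = 6 + 2*291209 = 6 + 582418 = 582424)
d(u) = u*(-3 + u) (d(u) = (-3 + u)*u = u*(-3 + u))
(-118751 + y) + d(-335) = (-118751 + 582424) - 335*(-3 - 335) = 463673 - 335*(-338) = 463673 + 113230 = 576903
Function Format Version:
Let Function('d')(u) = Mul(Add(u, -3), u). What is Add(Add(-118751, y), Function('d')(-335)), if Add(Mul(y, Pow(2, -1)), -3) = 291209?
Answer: 576903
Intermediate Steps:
y = 582424 (y = Add(6, Mul(2, 291209)) = Add(6, 582418) = 582424)
Function('d')(u) = Mul(u, Add(-3, u)) (Function('d')(u) = Mul(Add(-3, u), u) = Mul(u, Add(-3, u)))
Add(Add(-118751, y), Function('d')(-335)) = Add(Add(-118751, 582424), Mul(-335, Add(-3, -335))) = Add(463673, Mul(-335, -338)) = Add(463673, 113230) = 576903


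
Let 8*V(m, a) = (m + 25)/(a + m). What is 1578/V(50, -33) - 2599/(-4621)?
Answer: 330632831/115525 ≈ 2862.0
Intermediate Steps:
V(m, a) = (25 + m)/(8*(a + m)) (V(m, a) = ((m + 25)/(a + m))/8 = ((25 + m)/(a + m))/8 = (25 + m)/(8*(a + m)))
1578/V(50, -33) - 2599/(-4621) = 1578/(((25 + 50)/(8*(-33 + 50)))) - 2599/(-4621) = 1578/(((1/8)*75/17)) - 2599*(-1/4621) = 1578/(((1/8)*(1/17)*75)) + 2599/4621 = 1578/(75/136) + 2599/4621 = 1578*(136/75) + 2599/4621 = 71536/25 + 2599/4621 = 330632831/115525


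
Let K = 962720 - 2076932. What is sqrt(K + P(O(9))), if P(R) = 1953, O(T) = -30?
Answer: I*sqrt(1112259) ≈ 1054.6*I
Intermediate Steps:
K = -1114212
sqrt(K + P(O(9))) = sqrt(-1114212 + 1953) = sqrt(-1112259) = I*sqrt(1112259)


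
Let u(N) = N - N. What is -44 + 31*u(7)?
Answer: -44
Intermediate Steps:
u(N) = 0
-44 + 31*u(7) = -44 + 31*0 = -44 + 0 = -44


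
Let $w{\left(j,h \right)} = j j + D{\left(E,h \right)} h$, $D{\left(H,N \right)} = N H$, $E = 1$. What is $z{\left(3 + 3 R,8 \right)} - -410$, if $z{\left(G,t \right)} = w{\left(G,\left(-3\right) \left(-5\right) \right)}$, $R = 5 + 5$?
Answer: $1724$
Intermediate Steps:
$D{\left(H,N \right)} = H N$
$R = 10$
$w{\left(j,h \right)} = h^{2} + j^{2}$ ($w{\left(j,h \right)} = j j + 1 h h = j^{2} + h h = j^{2} + h^{2} = h^{2} + j^{2}$)
$z{\left(G,t \right)} = 225 + G^{2}$ ($z{\left(G,t \right)} = \left(\left(-3\right) \left(-5\right)\right)^{2} + G^{2} = 15^{2} + G^{2} = 225 + G^{2}$)
$z{\left(3 + 3 R,8 \right)} - -410 = \left(225 + \left(3 + 3 \cdot 10\right)^{2}\right) - -410 = \left(225 + \left(3 + 30\right)^{2}\right) + 410 = \left(225 + 33^{2}\right) + 410 = \left(225 + 1089\right) + 410 = 1314 + 410 = 1724$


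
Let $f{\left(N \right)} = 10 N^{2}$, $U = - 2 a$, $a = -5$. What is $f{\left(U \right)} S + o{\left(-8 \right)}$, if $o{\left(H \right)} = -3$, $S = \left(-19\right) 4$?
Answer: $-76003$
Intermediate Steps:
$U = 10$ ($U = \left(-2\right) \left(-5\right) = 10$)
$S = -76$
$f{\left(U \right)} S + o{\left(-8 \right)} = 10 \cdot 10^{2} \left(-76\right) - 3 = 10 \cdot 100 \left(-76\right) - 3 = 1000 \left(-76\right) - 3 = -76000 - 3 = -76003$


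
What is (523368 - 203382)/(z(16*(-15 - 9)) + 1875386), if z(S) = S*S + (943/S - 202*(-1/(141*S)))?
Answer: 17325321984/109524624083 ≈ 0.15819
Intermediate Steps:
z(S) = S**2 + 133165/(141*S) (z(S) = S**2 + (943/S - (-202)/(141*S)) = S**2 + (943/S + 202/(141*S)) = S**2 + 133165/(141*S))
(523368 - 203382)/(z(16*(-15 - 9)) + 1875386) = (523368 - 203382)/((133165/141 + (16*(-15 - 9))**3)/((16*(-15 - 9))) + 1875386) = 319986/((133165/141 + (16*(-24))**3)/((16*(-24))) + 1875386) = 319986/((133165/141 + (-384)**3)/(-384) + 1875386) = 319986/(-(133165/141 - 56623104)/384 + 1875386) = 319986/(-1/384*(-7983724499/141) + 1875386) = 319986/(7983724499/54144 + 1875386) = 319986/(109524624083/54144) = 319986*(54144/109524624083) = 17325321984/109524624083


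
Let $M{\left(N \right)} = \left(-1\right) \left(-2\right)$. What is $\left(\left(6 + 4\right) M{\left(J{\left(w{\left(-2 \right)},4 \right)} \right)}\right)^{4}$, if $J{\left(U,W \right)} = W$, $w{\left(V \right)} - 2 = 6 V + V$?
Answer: $160000$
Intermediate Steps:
$w{\left(V \right)} = 2 + 7 V$ ($w{\left(V \right)} = 2 + \left(6 V + V\right) = 2 + 7 V$)
$M{\left(N \right)} = 2$
$\left(\left(6 + 4\right) M{\left(J{\left(w{\left(-2 \right)},4 \right)} \right)}\right)^{4} = \left(\left(6 + 4\right) 2\right)^{4} = \left(10 \cdot 2\right)^{4} = 20^{4} = 160000$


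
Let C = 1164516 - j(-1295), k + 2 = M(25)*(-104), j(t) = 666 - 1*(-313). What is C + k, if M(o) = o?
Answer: 1160935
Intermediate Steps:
j(t) = 979 (j(t) = 666 + 313 = 979)
k = -2602 (k = -2 + 25*(-104) = -2 - 2600 = -2602)
C = 1163537 (C = 1164516 - 1*979 = 1164516 - 979 = 1163537)
C + k = 1163537 - 2602 = 1160935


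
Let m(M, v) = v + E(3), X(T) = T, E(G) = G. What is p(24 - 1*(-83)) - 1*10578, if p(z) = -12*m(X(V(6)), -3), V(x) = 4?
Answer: -10578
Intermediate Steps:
m(M, v) = 3 + v (m(M, v) = v + 3 = 3 + v)
p(z) = 0 (p(z) = -12*(3 - 3) = -12*0 = 0)
p(24 - 1*(-83)) - 1*10578 = 0 - 1*10578 = 0 - 10578 = -10578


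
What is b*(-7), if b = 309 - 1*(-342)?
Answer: -4557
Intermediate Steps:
b = 651 (b = 309 + 342 = 651)
b*(-7) = 651*(-7) = -4557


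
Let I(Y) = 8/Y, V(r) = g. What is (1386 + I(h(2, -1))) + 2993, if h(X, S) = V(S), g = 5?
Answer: 21903/5 ≈ 4380.6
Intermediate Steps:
V(r) = 5
h(X, S) = 5
(1386 + I(h(2, -1))) + 2993 = (1386 + 8/5) + 2993 = 6938/5 + 2993 = 21903/5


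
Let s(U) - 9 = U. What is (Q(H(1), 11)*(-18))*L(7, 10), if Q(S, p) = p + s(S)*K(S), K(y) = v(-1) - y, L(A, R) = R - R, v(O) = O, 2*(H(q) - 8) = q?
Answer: 0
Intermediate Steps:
H(q) = 8 + q/2
L(A, R) = 0
K(y) = -1 - y
s(U) = 9 + U
Q(S, p) = p + (-1 - S)*(9 + S) (Q(S, p) = p + (9 + S)*(-1 - S) = p + (-1 - S)*(9 + S))
(Q(H(1), 11)*(-18))*L(7, 10) = ((11 - (1 + (8 + (½)*1))*(9 + (8 + (½)*1)))*(-18))*0 = ((11 - (1 + (8 + ½))*(9 + (8 + ½)))*(-18))*0 = ((11 - (1 + 17/2)*(9 + 17/2))*(-18))*0 = ((11 - 1*19/2*35/2)*(-18))*0 = ((11 - 665/4)*(-18))*0 = -621/4*(-18)*0 = (5589/2)*0 = 0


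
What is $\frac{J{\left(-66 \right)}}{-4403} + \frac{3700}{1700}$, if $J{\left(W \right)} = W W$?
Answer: $\frac{5227}{4403} \approx 1.1871$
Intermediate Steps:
$J{\left(W \right)} = W^{2}$
$\frac{J{\left(-66 \right)}}{-4403} + \frac{3700}{1700} = \frac{\left(-66\right)^{2}}{-4403} + \frac{3700}{1700} = 4356 \left(- \frac{1}{4403}\right) + 3700 \cdot \frac{1}{1700} = - \frac{4356}{4403} + \frac{37}{17} = \frac{5227}{4403}$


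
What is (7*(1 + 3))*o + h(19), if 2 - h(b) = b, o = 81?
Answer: 2251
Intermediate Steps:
h(b) = 2 - b
(7*(1 + 3))*o + h(19) = (7*(1 + 3))*81 + (2 - 1*19) = (7*4)*81 + (2 - 19) = 28*81 - 17 = 2268 - 17 = 2251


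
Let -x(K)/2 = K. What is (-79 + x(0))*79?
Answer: -6241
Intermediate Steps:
x(K) = -2*K
(-79 + x(0))*79 = (-79 - 2*0)*79 = (-79 + 0)*79 = -79*79 = -6241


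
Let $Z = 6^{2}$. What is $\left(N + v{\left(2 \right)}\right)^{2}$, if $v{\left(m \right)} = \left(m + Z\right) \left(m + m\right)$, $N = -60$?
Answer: $8464$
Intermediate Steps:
$Z = 36$
$v{\left(m \right)} = 2 m \left(36 + m\right)$ ($v{\left(m \right)} = \left(m + 36\right) \left(m + m\right) = \left(36 + m\right) 2 m = 2 m \left(36 + m\right)$)
$\left(N + v{\left(2 \right)}\right)^{2} = \left(-60 + 2 \cdot 2 \left(36 + 2\right)\right)^{2} = \left(-60 + 2 \cdot 2 \cdot 38\right)^{2} = \left(-60 + 152\right)^{2} = 92^{2} = 8464$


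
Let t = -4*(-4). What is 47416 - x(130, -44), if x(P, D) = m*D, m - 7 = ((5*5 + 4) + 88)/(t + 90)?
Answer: 2531946/53 ≈ 47773.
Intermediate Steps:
t = 16
m = 859/106 (m = 7 + ((5*5 + 4) + 88)/(16 + 90) = 7 + ((25 + 4) + 88)/106 = 7 + (29 + 88)*(1/106) = 7 + 117*(1/106) = 7 + 117/106 = 859/106 ≈ 8.1038)
x(P, D) = 859*D/106
47416 - x(130, -44) = 47416 - 859*(-44)/106 = 47416 - 1*(-18898/53) = 47416 + 18898/53 = 2531946/53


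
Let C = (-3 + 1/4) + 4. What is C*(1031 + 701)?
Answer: 2165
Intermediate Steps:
C = 5/4 (C = (-3 + ¼) + 4 = -11/4 + 4 = 5/4 ≈ 1.2500)
C*(1031 + 701) = 5*(1031 + 701)/4 = (5/4)*1732 = 2165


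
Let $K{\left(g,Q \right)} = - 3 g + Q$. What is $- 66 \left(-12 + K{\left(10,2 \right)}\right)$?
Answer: $2640$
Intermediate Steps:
$K{\left(g,Q \right)} = Q - 3 g$
$- 66 \left(-12 + K{\left(10,2 \right)}\right) = - 66 \left(-12 + \left(2 - 30\right)\right) = - 66 \left(-12 - 28\right) = \left(-66\right) \left(-40\right) = 2640$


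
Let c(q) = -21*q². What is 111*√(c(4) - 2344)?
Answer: 222*I*√670 ≈ 5746.3*I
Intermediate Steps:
111*√(c(4) - 2344) = 111*√(-21*4² - 2344) = 111*√(-21*16 - 2344) = 111*√(-336 - 2344) = 111*√(-2680) = 111*(2*I*√670) = 222*I*√670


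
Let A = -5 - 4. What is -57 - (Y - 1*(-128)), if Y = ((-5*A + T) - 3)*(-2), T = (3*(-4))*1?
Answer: -125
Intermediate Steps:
A = -9
T = -12 (T = -12*1 = -12)
Y = -60 (Y = ((-5*(-9) - 12) - 3)*(-2) = ((45 - 12) - 3)*(-2) = (33 - 3)*(-2) = 30*(-2) = -60)
-57 - (Y - 1*(-128)) = -57 - (-60 - 1*(-128)) = -57 - (-60 + 128) = -57 - 1*68 = -57 - 68 = -125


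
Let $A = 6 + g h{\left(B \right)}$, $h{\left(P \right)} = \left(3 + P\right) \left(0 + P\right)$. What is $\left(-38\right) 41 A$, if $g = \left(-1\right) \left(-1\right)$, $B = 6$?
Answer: $-93480$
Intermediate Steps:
$h{\left(P \right)} = P \left(3 + P\right)$ ($h{\left(P \right)} = \left(3 + P\right) P = P \left(3 + P\right)$)
$g = 1$
$A = 60$ ($A = 6 + 1 \cdot 6 \left(3 + 6\right) = 6 + 1 \cdot 6 \cdot 9 = 6 + 1 \cdot 54 = 6 + 54 = 60$)
$\left(-38\right) 41 A = \left(-38\right) 41 \cdot 60 = \left(-1558\right) 60 = -93480$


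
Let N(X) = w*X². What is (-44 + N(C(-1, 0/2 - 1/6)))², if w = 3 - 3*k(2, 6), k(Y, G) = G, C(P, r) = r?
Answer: 284089/144 ≈ 1972.8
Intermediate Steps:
w = -15 (w = 3 - 3*6 = 3 - 18 = -15)
N(X) = -15*X²
(-44 + N(C(-1, 0/2 - 1/6)))² = (-44 - 15*(0/2 - 1/6)²)² = (-44 - 15*(0*(½) - 1*⅙)²)² = (-44 - 15*(0 - ⅙)²)² = (-44 - 15*(-⅙)²)² = (-44 - 15*1/36)² = (-44 - 5/12)² = (-533/12)² = 284089/144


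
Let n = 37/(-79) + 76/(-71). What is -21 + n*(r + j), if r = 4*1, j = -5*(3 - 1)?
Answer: -66003/5609 ≈ -11.767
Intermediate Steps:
n = -8631/5609 (n = 37*(-1/79) + 76*(-1/71) = -37/79 - 76/71 = -8631/5609 ≈ -1.5388)
j = -10 (j = -5*2 = -10)
r = 4
-21 + n*(r + j) = -21 - 8631*(4 - 10)/5609 = -21 - 8631/5609*(-6) = -21 + 51786/5609 = -66003/5609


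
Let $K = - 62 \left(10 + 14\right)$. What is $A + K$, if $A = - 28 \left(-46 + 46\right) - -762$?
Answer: $-726$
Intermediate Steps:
$K = -1488$ ($K = \left(-62\right) 24 = -1488$)
$A = 762$ ($A = \left(-28\right) 0 + 762 = 0 + 762 = 762$)
$A + K = 762 - 1488 = -726$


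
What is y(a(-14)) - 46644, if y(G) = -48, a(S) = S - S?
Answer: -46692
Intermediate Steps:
a(S) = 0
y(a(-14)) - 46644 = -48 - 46644 = -46692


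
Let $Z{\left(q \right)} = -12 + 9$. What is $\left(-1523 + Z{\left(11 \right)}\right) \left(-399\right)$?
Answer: $608874$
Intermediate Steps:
$Z{\left(q \right)} = -3$
$\left(-1523 + Z{\left(11 \right)}\right) \left(-399\right) = \left(-1523 - 3\right) \left(-399\right) = \left(-1526\right) \left(-399\right) = 608874$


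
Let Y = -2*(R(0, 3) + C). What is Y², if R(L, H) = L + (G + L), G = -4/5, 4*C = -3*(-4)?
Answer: 484/25 ≈ 19.360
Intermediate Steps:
C = 3 (C = (-3*(-4))/4 = (¼)*12 = 3)
G = -⅘ (G = -4*⅕ = -⅘ ≈ -0.80000)
R(L, H) = -⅘ + 2*L (R(L, H) = L + (-⅘ + L) = -⅘ + 2*L)
Y = -22/5 (Y = -2*((-⅘ + 2*0) + 3) = -2*((-⅘ + 0) + 3) = -2*(-⅘ + 3) = -2*11/5 = -22/5 ≈ -4.4000)
Y² = (-22/5)² = 484/25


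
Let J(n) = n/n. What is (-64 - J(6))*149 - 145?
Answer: -9830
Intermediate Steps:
J(n) = 1
(-64 - J(6))*149 - 145 = (-64 - 1*1)*149 - 145 = (-64 - 1)*149 - 145 = -65*149 - 145 = -9685 - 145 = -9830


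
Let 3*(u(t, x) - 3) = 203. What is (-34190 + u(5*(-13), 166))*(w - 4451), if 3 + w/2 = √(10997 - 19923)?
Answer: 456209606/3 - 204716*I*√8926/3 ≈ 1.5207e+8 - 6.447e+6*I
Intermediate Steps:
u(t, x) = 212/3 (u(t, x) = 3 + (⅓)*203 = 3 + 203/3 = 212/3)
w = -6 + 2*I*√8926 (w = -6 + 2*√(10997 - 19923) = -6 + 2*√(-8926) = -6 + 2*(I*√8926) = -6 + 2*I*√8926 ≈ -6.0 + 188.96*I)
(-34190 + u(5*(-13), 166))*(w - 4451) = (-34190 + 212/3)*((-6 + 2*I*√8926) - 4451) = -102358*(-4457 + 2*I*√8926)/3 = 456209606/3 - 204716*I*√8926/3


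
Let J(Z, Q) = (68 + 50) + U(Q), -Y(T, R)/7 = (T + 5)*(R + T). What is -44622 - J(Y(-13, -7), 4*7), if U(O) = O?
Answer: -44768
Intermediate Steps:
Y(T, R) = -7*(5 + T)*(R + T) (Y(T, R) = -7*(T + 5)*(R + T) = -7*(5 + T)*(R + T))
J(Z, Q) = 118 + Q (J(Z, Q) = (68 + 50) + Q = 118 + Q)
-44622 - J(Y(-13, -7), 4*7) = -44622 - (118 + 4*7) = -44622 - (118 + 28) = -44622 - 1*146 = -44622 - 146 = -44768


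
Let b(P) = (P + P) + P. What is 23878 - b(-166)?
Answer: 24376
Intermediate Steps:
b(P) = 3*P (b(P) = 2*P + P = 3*P)
23878 - b(-166) = 23878 - 3*(-166) = 23878 - 1*(-498) = 23878 + 498 = 24376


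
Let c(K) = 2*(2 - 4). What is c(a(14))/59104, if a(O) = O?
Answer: -1/14776 ≈ -6.7677e-5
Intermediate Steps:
c(K) = -4 (c(K) = 2*(-2) = -4)
c(a(14))/59104 = -4/59104 = -4*1/59104 = -1/14776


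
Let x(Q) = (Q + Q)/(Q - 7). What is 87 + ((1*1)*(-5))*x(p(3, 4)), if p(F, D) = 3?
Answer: 189/2 ≈ 94.500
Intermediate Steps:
x(Q) = 2*Q/(-7 + Q) (x(Q) = (2*Q)/(-7 + Q) = 2*Q/(-7 + Q))
87 + ((1*1)*(-5))*x(p(3, 4)) = 87 + ((1*1)*(-5))*(2*3/(-7 + 3)) = 87 + (1*(-5))*(2*3/(-4)) = 87 - 10*3*(-1)/4 = 87 - 5*(-3/2) = 87 + 15/2 = 189/2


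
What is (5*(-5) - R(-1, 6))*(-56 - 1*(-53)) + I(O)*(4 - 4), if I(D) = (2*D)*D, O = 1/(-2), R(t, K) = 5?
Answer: 90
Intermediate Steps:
O = -½ ≈ -0.50000
I(D) = 2*D²
(5*(-5) - R(-1, 6))*(-56 - 1*(-53)) + I(O)*(4 - 4) = (5*(-5) - 1*5)*(-56 - 1*(-53)) + (2*(-½)²)*(4 - 4) = (-25 - 5)*(-56 + 53) + (2*(¼))*0 = -30*(-3) + (½)*0 = 90 + 0 = 90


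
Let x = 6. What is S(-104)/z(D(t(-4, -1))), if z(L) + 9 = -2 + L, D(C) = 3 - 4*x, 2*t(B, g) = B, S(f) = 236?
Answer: -59/8 ≈ -7.3750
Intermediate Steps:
t(B, g) = B/2
D(C) = -21 (D(C) = 3 - 4*6 = 3 - 24 = -21)
z(L) = -11 + L (z(L) = -9 + (-2 + L) = -11 + L)
S(-104)/z(D(t(-4, -1))) = 236/(-11 - 21) = 236/(-32) = 236*(-1/32) = -59/8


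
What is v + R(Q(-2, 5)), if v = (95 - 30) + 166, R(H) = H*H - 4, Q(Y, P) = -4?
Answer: 243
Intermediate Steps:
R(H) = -4 + H² (R(H) = H² - 4 = -4 + H²)
v = 231 (v = 65 + 166 = 231)
v + R(Q(-2, 5)) = 231 + (-4 + (-4)²) = 231 + (-4 + 16) = 231 + 12 = 243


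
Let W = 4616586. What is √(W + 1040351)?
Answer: 13*√33473 ≈ 2378.4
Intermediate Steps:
√(W + 1040351) = √(4616586 + 1040351) = √5656937 = 13*√33473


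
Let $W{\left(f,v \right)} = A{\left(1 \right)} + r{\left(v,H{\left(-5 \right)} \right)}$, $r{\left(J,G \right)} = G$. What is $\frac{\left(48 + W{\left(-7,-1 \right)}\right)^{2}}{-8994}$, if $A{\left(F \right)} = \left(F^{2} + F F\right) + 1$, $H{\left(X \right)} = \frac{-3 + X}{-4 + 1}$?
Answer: $- \frac{25921}{80946} \approx -0.32023$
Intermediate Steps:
$H{\left(X \right)} = 1 - \frac{X}{3}$ ($H{\left(X \right)} = \frac{-3 + X}{-3} = \left(-3 + X\right) \left(- \frac{1}{3}\right) = 1 - \frac{X}{3}$)
$A{\left(F \right)} = 1 + 2 F^{2}$ ($A{\left(F \right)} = \left(F^{2} + F^{2}\right) + 1 = 2 F^{2} + 1 = 1 + 2 F^{2}$)
$W{\left(f,v \right)} = \frac{17}{3}$ ($W{\left(f,v \right)} = \left(1 + 2 \cdot 1^{2}\right) + \left(1 - - \frac{5}{3}\right) = \left(1 + 2 \cdot 1\right) + \left(1 + \frac{5}{3}\right) = \left(1 + 2\right) + \frac{8}{3} = 3 + \frac{8}{3} = \frac{17}{3}$)
$\frac{\left(48 + W{\left(-7,-1 \right)}\right)^{2}}{-8994} = \frac{\left(48 + \frac{17}{3}\right)^{2}}{-8994} = \left(\frac{161}{3}\right)^{2} \left(- \frac{1}{8994}\right) = \frac{25921}{9} \left(- \frac{1}{8994}\right) = - \frac{25921}{80946}$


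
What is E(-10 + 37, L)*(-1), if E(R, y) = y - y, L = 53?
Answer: 0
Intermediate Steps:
E(R, y) = 0
E(-10 + 37, L)*(-1) = 0*(-1) = 0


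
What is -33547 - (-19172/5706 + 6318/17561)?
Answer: -1680605813059/50101533 ≈ -33544.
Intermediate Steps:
-33547 - (-19172/5706 + 6318/17561) = -33547 - (-19172*1/5706 + 6318*(1/17561)) = -33547 - (-9586/2853 + 6318/17561) = -33547 - 1*(-150314492/50101533) = -33547 + 150314492/50101533 = -1680605813059/50101533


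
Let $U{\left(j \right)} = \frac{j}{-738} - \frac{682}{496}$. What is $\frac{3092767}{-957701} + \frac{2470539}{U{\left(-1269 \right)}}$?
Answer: $\frac{776060006552521}{108220213} \approx 7.1711 \cdot 10^{6}$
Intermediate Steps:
$U{\left(j \right)} = - \frac{11}{8} - \frac{j}{738}$ ($U{\left(j \right)} = j \left(- \frac{1}{738}\right) - \frac{11}{8} = - \frac{j}{738} - \frac{11}{8} = - \frac{11}{8} - \frac{j}{738}$)
$\frac{3092767}{-957701} + \frac{2470539}{U{\left(-1269 \right)}} = \frac{3092767}{-957701} + \frac{2470539}{- \frac{11}{8} - - \frac{141}{82}} = 3092767 \left(- \frac{1}{957701}\right) + \frac{2470539}{- \frac{11}{8} + \frac{141}{82}} = - \frac{3092767}{957701} + \frac{2470539}{\frac{113}{328}} = - \frac{3092767}{957701} + 2470539 \cdot \frac{328}{113} = - \frac{3092767}{957701} + \frac{810336792}{113} = \frac{776060006552521}{108220213}$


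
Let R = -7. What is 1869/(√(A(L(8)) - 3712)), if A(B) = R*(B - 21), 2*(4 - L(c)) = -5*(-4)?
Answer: -1869*I*√3523/3523 ≈ -31.489*I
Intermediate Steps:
L(c) = -6 (L(c) = 4 - (-5)*(-4)/2 = 4 - ½*20 = 4 - 10 = -6)
A(B) = 147 - 7*B (A(B) = -7*(B - 21) = -7*(-21 + B) = 147 - 7*B)
1869/(√(A(L(8)) - 3712)) = 1869/(√((147 - 7*(-6)) - 3712)) = 1869/(√((147 + 42) - 3712)) = 1869/(√(189 - 3712)) = 1869/(√(-3523)) = 1869/((I*√3523)) = 1869*(-I*√3523/3523) = -1869*I*√3523/3523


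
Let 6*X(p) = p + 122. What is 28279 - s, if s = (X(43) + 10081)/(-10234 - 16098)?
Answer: 1489305473/52664 ≈ 28279.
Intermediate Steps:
X(p) = 61/3 + p/6 (X(p) = (p + 122)/6 = (122 + p)/6 = 61/3 + p/6)
s = -20217/52664 (s = ((61/3 + (⅙)*43) + 10081)/(-10234 - 16098) = ((61/3 + 43/6) + 10081)/(-26332) = (55/2 + 10081)*(-1/26332) = (20217/2)*(-1/26332) = -20217/52664 ≈ -0.38389)
28279 - s = 28279 - 1*(-20217/52664) = 28279 + 20217/52664 = 1489305473/52664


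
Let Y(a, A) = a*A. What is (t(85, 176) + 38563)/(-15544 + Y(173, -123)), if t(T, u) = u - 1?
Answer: -38738/36823 ≈ -1.0520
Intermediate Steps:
t(T, u) = -1 + u
Y(a, A) = A*a
(t(85, 176) + 38563)/(-15544 + Y(173, -123)) = ((-1 + 176) + 38563)/(-15544 - 123*173) = (175 + 38563)/(-15544 - 21279) = 38738/(-36823) = 38738*(-1/36823) = -38738/36823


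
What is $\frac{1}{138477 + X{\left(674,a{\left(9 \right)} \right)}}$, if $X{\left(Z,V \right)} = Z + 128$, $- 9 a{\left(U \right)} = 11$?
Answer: $\frac{1}{139279} \approx 7.1798 \cdot 10^{-6}$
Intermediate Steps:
$a{\left(U \right)} = - \frac{11}{9}$ ($a{\left(U \right)} = \left(- \frac{1}{9}\right) 11 = - \frac{11}{9}$)
$X{\left(Z,V \right)} = 128 + Z$
$\frac{1}{138477 + X{\left(674,a{\left(9 \right)} \right)}} = \frac{1}{138477 + \left(128 + 674\right)} = \frac{1}{138477 + 802} = \frac{1}{139279}$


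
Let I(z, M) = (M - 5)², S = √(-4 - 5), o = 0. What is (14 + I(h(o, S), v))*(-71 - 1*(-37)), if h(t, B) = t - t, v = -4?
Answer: -3230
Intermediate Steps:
S = 3*I (S = √(-9) = 3*I ≈ 3.0*I)
h(t, B) = 0
I(z, M) = (-5 + M)²
(14 + I(h(o, S), v))*(-71 - 1*(-37)) = (14 + (-5 - 4)²)*(-71 - 1*(-37)) = (14 + (-9)²)*(-71 + 37) = (14 + 81)*(-34) = 95*(-34) = -3230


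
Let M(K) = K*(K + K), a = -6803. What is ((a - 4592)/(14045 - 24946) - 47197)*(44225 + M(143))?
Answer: -43794345091546/10901 ≈ -4.0175e+9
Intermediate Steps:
M(K) = 2*K**2 (M(K) = K*(2*K) = 2*K**2)
((a - 4592)/(14045 - 24946) - 47197)*(44225 + M(143)) = ((-6803 - 4592)/(14045 - 24946) - 47197)*(44225 + 2*143**2) = (-11395/(-10901) - 47197)*(44225 + 2*20449) = (-11395*(-1/10901) - 47197)*(44225 + 40898) = (11395/10901 - 47197)*85123 = -514483102/10901*85123 = -43794345091546/10901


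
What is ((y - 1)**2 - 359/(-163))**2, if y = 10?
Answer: 183927844/26569 ≈ 6922.6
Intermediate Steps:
((y - 1)**2 - 359/(-163))**2 = ((10 - 1)**2 - 359/(-163))**2 = (9**2 - 359*(-1/163))**2 = (81 + 359/163)**2 = (13562/163)**2 = 183927844/26569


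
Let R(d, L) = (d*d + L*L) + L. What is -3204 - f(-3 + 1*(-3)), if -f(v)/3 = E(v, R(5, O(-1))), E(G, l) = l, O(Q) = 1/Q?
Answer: -3129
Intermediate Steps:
R(d, L) = L + L² + d² (R(d, L) = (d² + L²) + L = (L² + d²) + L = L + L² + d²)
f(v) = -75 (f(v) = -3*(1/(-1) + (1/(-1))² + 5²) = -3*(-1 + (-1)² + 25) = -3*(-1 + 1 + 25) = -3*25 = -75)
-3204 - f(-3 + 1*(-3)) = -3204 - 1*(-75) = -3204 + 75 = -3129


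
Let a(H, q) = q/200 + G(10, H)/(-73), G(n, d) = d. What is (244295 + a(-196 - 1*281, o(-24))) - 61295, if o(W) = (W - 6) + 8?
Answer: 1335946897/7300 ≈ 1.8301e+5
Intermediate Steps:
o(W) = 2 + W (o(W) = (-6 + W) + 8 = 2 + W)
a(H, q) = -H/73 + q/200 (a(H, q) = q/200 + H/(-73) = q*(1/200) + H*(-1/73) = q/200 - H/73 = -H/73 + q/200)
(244295 + a(-196 - 1*281, o(-24))) - 61295 = (244295 + (-(-196 - 1*281)/73 + (2 - 24)/200)) - 61295 = (244295 + (-(-196 - 281)/73 + (1/200)*(-22))) - 61295 = (244295 + (-1/73*(-477) - 11/100)) - 61295 = (244295 + (477/73 - 11/100)) - 61295 = (244295 + 46897/7300) - 61295 = 1783400397/7300 - 61295 = 1335946897/7300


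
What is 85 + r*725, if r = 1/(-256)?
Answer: 21035/256 ≈ 82.168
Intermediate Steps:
r = -1/256 ≈ -0.0039063
85 + r*725 = 85 - 1/256*725 = 85 - 725/256 = 21035/256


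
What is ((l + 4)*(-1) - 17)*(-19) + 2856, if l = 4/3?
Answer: 9841/3 ≈ 3280.3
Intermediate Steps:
l = 4/3 (l = 4*(⅓) = 4/3 ≈ 1.3333)
((l + 4)*(-1) - 17)*(-19) + 2856 = ((4/3 + 4)*(-1) - 17)*(-19) + 2856 = ((16/3)*(-1) - 17)*(-19) + 2856 = (-16/3 - 17)*(-19) + 2856 = -67/3*(-19) + 2856 = 1273/3 + 2856 = 9841/3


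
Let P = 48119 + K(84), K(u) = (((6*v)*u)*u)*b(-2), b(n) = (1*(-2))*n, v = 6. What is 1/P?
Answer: 1/1064183 ≈ 9.3969e-7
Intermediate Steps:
b(n) = -2*n
K(u) = 144*u**2 (K(u) = (((6*6)*u)*u)*(-2*(-2)) = ((36*u)*u)*4 = (36*u**2)*4 = 144*u**2)
P = 1064183 (P = 48119 + 144*84**2 = 48119 + 144*7056 = 48119 + 1016064 = 1064183)
1/P = 1/1064183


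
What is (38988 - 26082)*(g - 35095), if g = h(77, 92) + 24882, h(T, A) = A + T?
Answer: -129627864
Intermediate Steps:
g = 25051 (g = (92 + 77) + 24882 = 169 + 24882 = 25051)
(38988 - 26082)*(g - 35095) = (38988 - 26082)*(25051 - 35095) = 12906*(-10044) = -129627864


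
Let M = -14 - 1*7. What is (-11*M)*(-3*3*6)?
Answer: -12474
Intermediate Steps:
M = -21 (M = -14 - 7 = -21)
(-11*M)*(-3*3*6) = (-11*(-21))*(-3*3*6) = 231*(-9*6) = 231*(-54) = -12474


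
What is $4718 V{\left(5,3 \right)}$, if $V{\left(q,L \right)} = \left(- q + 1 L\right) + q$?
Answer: $14154$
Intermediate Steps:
$V{\left(q,L \right)} = L$ ($V{\left(q,L \right)} = \left(- q + L\right) + q = \left(L - q\right) + q = L$)
$4718 V{\left(5,3 \right)} = 4718 \cdot 3 = 14154$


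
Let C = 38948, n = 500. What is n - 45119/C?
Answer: 19428881/38948 ≈ 498.84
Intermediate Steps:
n - 45119/C = 500 - 45119/38948 = 19428881/38948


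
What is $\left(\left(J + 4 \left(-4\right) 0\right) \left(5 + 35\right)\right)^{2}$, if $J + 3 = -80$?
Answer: $11022400$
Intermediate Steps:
$J = -83$ ($J = -3 - 80 = -83$)
$\left(\left(J + 4 \left(-4\right) 0\right) \left(5 + 35\right)\right)^{2} = \left(\left(-83 + 4 \left(-4\right) 0\right) \left(5 + 35\right)\right)^{2} = \left(\left(-83 - 0\right) 40\right)^{2} = \left(\left(-83 + 0\right) 40\right)^{2} = \left(\left(-83\right) 40\right)^{2} = \left(-3320\right)^{2} = 11022400$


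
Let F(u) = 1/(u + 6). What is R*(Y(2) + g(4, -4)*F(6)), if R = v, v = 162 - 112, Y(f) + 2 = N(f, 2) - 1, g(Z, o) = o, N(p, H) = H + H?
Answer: 100/3 ≈ 33.333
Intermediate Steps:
F(u) = 1/(6 + u)
N(p, H) = 2*H
Y(f) = 1 (Y(f) = -2 + (2*2 - 1) = -2 + (4 - 1) = -2 + 3 = 1)
v = 50
R = 50
R*(Y(2) + g(4, -4)*F(6)) = 50*(1 - 4/(6 + 6)) = 50*(1 - 4/12) = 50*(1 - 4*1/12) = 50*(1 - 1/3) = 50*(2/3) = 100/3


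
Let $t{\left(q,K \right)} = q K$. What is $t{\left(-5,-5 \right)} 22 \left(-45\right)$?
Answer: $-24750$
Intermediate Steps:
$t{\left(q,K \right)} = K q$
$t{\left(-5,-5 \right)} 22 \left(-45\right) = \left(-5\right) \left(-5\right) 22 \left(-45\right) = 25 \cdot 22 \left(-45\right) = 550 \left(-45\right) = -24750$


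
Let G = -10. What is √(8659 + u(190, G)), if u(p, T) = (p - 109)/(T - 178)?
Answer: √76507117/94 ≈ 93.051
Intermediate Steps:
u(p, T) = (-109 + p)/(-178 + T)
√(8659 + u(190, G)) = √(8659 + (-109 + 190)/(-178 - 10)) = √(8659 + 81/(-188)) = √(8659 - 1/188*81) = √(8659 - 81/188) = √(1627811/188) = √76507117/94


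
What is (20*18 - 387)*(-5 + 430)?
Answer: -11475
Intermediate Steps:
(20*18 - 387)*(-5 + 430) = (360 - 387)*425 = -27*425 = -11475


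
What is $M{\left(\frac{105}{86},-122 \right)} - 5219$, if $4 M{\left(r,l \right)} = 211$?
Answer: $- \frac{20665}{4} \approx -5166.3$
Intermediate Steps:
$M{\left(r,l \right)} = \frac{211}{4}$ ($M{\left(r,l \right)} = \frac{1}{4} \cdot 211 = \frac{211}{4}$)
$M{\left(\frac{105}{86},-122 \right)} - 5219 = \frac{211}{4} - 5219 = - \frac{20665}{4}$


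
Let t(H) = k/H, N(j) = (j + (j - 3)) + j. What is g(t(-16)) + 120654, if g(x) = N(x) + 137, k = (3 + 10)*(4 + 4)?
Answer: 241537/2 ≈ 1.2077e+5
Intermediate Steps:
k = 104 (k = 13*8 = 104)
N(j) = -3 + 3*j (N(j) = (j + (-3 + j)) + j = (-3 + 2*j) + j = -3 + 3*j)
t(H) = 104/H
g(x) = 134 + 3*x (g(x) = (-3 + 3*x) + 137 = 134 + 3*x)
g(t(-16)) + 120654 = (134 + 3*(104/(-16))) + 120654 = (134 + 3*(104*(-1/16))) + 120654 = (134 + 3*(-13/2)) + 120654 = (134 - 39/2) + 120654 = 229/2 + 120654 = 241537/2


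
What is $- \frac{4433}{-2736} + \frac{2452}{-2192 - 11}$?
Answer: $\frac{3057227}{6027408} \approx 0.50722$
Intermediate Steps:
$- \frac{4433}{-2736} + \frac{2452}{-2192 - 11} = \left(-4433\right) \left(- \frac{1}{2736}\right) + \frac{2452}{-2203} = \frac{4433}{2736} + 2452 \left(- \frac{1}{2203}\right) = \frac{4433}{2736} - \frac{2452}{2203} = \frac{3057227}{6027408}$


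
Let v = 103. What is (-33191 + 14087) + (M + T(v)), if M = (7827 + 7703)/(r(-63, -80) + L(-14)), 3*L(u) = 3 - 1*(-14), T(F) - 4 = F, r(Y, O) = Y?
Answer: -1657037/86 ≈ -19268.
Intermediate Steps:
T(F) = 4 + F
L(u) = 17/3 (L(u) = (3 - 1*(-14))/3 = (3 + 14)/3 = (1/3)*17 = 17/3)
M = -23295/86 (M = (7827 + 7703)/(-63 + 17/3) = 15530/(-172/3) = 15530*(-3/172) = -23295/86 ≈ -270.87)
(-33191 + 14087) + (M + T(v)) = (-33191 + 14087) + (-23295/86 + (4 + 103)) = -19104 + (-23295/86 + 107) = -19104 - 14093/86 = -1657037/86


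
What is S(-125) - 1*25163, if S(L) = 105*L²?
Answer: 1615462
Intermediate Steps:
S(-125) - 1*25163 = 105*(-125)² - 1*25163 = 105*15625 - 25163 = 1640625 - 25163 = 1615462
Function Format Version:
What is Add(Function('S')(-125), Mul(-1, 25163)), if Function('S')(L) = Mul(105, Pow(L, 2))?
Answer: 1615462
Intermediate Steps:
Add(Function('S')(-125), Mul(-1, 25163)) = Add(Mul(105, Pow(-125, 2)), Mul(-1, 25163)) = Add(Mul(105, 15625), -25163) = Add(1640625, -25163) = 1615462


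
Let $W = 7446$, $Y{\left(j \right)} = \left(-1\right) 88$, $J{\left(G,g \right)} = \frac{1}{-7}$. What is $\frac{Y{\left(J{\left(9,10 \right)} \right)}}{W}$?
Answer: $- \frac{44}{3723} \approx -0.011818$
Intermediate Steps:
$J{\left(G,g \right)} = - \frac{1}{7}$
$Y{\left(j \right)} = -88$
$\frac{Y{\left(J{\left(9,10 \right)} \right)}}{W} = - \frac{88}{7446} = \left(-88\right) \frac{1}{7446} = - \frac{44}{3723}$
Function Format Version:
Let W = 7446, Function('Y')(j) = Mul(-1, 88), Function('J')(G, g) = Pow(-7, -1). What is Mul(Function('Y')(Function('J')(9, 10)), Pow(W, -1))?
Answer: Rational(-44, 3723) ≈ -0.011818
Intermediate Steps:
Function('J')(G, g) = Rational(-1, 7)
Function('Y')(j) = -88
Mul(Function('Y')(Function('J')(9, 10)), Pow(W, -1)) = Mul(-88, Pow(7446, -1)) = Mul(-88, Rational(1, 7446)) = Rational(-44, 3723)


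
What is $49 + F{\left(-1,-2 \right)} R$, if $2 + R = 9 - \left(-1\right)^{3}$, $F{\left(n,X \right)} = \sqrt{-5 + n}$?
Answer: $49 + 8 i \sqrt{6} \approx 49.0 + 19.596 i$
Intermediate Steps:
$R = 8$ ($R = -2 + \left(9 - \left(-1\right)^{3}\right) = -2 + \left(9 - -1\right) = -2 + \left(9 + 1\right) = -2 + 10 = 8$)
$49 + F{\left(-1,-2 \right)} R = 49 + \sqrt{-5 - 1} \cdot 8 = 49 + \sqrt{-6} \cdot 8 = 49 + i \sqrt{6} \cdot 8 = 49 + 8 i \sqrt{6}$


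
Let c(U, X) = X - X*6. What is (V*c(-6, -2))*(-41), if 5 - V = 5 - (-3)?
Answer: 1230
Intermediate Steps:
V = -3 (V = 5 - (5 - (-3)) = 5 - (5 - 1*(-3)) = 5 - (5 + 3) = 5 - 1*8 = 5 - 8 = -3)
c(U, X) = -5*X (c(U, X) = X - 6*X = -5*X)
(V*c(-6, -2))*(-41) = -(-15)*(-2)*(-41) = -3*10*(-41) = -30*(-41) = 1230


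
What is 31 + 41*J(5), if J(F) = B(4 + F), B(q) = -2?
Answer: -51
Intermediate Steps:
J(F) = -2
31 + 41*J(5) = 31 + 41*(-2) = 31 - 82 = -51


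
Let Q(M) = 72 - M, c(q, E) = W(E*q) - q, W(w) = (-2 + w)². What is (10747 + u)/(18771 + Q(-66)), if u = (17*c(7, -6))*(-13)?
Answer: -415562/18909 ≈ -21.977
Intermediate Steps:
c(q, E) = (-2 + E*q)² - q
u = -426309 (u = (17*((-2 - 6*7)² - 1*7))*(-13) = (17*((-2 - 42)² - 7))*(-13) = (17*((-44)² - 7))*(-13) = (17*(1936 - 7))*(-13) = (17*1929)*(-13) = 32793*(-13) = -426309)
(10747 + u)/(18771 + Q(-66)) = (10747 - 426309)/(18771 + (72 - 1*(-66))) = -415562/(18771 + (72 + 66)) = -415562/(18771 + 138) = -415562/18909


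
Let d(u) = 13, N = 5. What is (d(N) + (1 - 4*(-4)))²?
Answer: 900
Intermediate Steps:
(d(N) + (1 - 4*(-4)))² = (13 + (1 - 4*(-4)))² = (13 + (1 + 16))² = (13 + 17)² = 30² = 900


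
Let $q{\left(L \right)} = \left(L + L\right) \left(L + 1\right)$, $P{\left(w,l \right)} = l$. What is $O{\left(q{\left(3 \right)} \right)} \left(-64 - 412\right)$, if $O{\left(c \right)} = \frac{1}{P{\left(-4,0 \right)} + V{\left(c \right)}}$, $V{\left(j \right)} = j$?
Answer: $- \frac{119}{6} \approx -19.833$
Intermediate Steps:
$q{\left(L \right)} = 2 L \left(1 + L\right)$
$O{\left(c \right)} = \frac{1}{c}$ ($O{\left(c \right)} = \frac{1}{0 + c} = \frac{1}{c}$)
$O{\left(q{\left(3 \right)} \right)} \left(-64 - 412\right) = \frac{-64 - 412}{2 \cdot 3 \left(1 + 3\right)} = \frac{1}{2 \cdot 3 \cdot 4} \left(-476\right) = \frac{1}{24} \left(-476\right) = - \frac{119}{6}$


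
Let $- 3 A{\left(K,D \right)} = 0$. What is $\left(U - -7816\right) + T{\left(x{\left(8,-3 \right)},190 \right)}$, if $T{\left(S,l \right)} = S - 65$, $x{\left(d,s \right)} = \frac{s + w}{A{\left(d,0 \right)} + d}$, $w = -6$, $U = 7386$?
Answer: $\frac{121087}{8} \approx 15136.0$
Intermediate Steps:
$A{\left(K,D \right)} = 0$ ($A{\left(K,D \right)} = \left(- \frac{1}{3}\right) 0 = 0$)
$x{\left(d,s \right)} = \frac{-6 + s}{d}$ ($x{\left(d,s \right)} = \frac{s - 6}{0 + d} = \frac{-6 + s}{d}$)
$T{\left(S,l \right)} = -65 + S$ ($T{\left(S,l \right)} = S - 65 = -65 + S$)
$\left(U - -7816\right) + T{\left(x{\left(8,-3 \right)},190 \right)} = \left(7386 - -7816\right) - \left(65 - \frac{-6 - 3}{8}\right) = \left(7386 + 7816\right) + \left(-65 + \frac{1}{8} \left(-9\right)\right) = 15202 - \frac{529}{8} = \frac{121087}{8}$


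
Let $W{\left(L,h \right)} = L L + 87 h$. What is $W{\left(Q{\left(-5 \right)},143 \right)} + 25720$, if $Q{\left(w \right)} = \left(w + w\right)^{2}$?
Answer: $48161$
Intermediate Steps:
$Q{\left(w \right)} = 4 w^{2}$ ($Q{\left(w \right)} = \left(2 w\right)^{2} = 4 w^{2}$)
$W{\left(L,h \right)} = L^{2} + 87 h$
$W{\left(Q{\left(-5 \right)},143 \right)} + 25720 = \left(\left(4 \left(-5\right)^{2}\right)^{2} + 87 \cdot 143\right) + 25720 = \left(\left(4 \cdot 25\right)^{2} + 12441\right) + 25720 = \left(100^{2} + 12441\right) + 25720 = \left(10000 + 12441\right) + 25720 = 22441 + 25720 = 48161$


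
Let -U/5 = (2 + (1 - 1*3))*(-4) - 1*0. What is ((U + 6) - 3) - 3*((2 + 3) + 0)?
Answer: -12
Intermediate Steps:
U = 0 (U = -5*((2 + (1 - 1*3))*(-4) - 1*0) = -5*((2 + (1 - 3))*(-4) + 0) = -5*((2 - 2)*(-4) + 0) = -5*(0*(-4) + 0) = -5*(0 + 0) = -5*0 = 0)
((U + 6) - 3) - 3*((2 + 3) + 0) = ((0 + 6) - 3) - 3*((2 + 3) + 0) = (6 - 3) - 3*(5 + 0) = 3 - 3*5 = 3 - 15 = -12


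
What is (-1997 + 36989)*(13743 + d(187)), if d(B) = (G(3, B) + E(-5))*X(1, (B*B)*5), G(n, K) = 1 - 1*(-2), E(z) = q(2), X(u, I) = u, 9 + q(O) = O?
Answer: 480755088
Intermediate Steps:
q(O) = -9 + O
E(z) = -7 (E(z) = -9 + 2 = -7)
G(n, K) = 3 (G(n, K) = 1 + 2 = 3)
d(B) = -4 (d(B) = (3 - 7)*1 = -4*1 = -4)
(-1997 + 36989)*(13743 + d(187)) = (-1997 + 36989)*(13743 - 4) = 34992*13739 = 480755088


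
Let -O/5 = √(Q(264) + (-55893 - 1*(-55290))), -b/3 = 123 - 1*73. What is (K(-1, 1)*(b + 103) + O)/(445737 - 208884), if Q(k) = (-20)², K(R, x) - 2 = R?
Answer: -47/236853 - 5*I*√203/236853 ≈ -0.00019844 - 0.00030077*I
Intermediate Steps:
K(R, x) = 2 + R
Q(k) = 400
b = -150 (b = -3*(123 - 1*73) = -3*(123 - 73) = -3*50 = -150)
O = -5*I*√203 (O = -5*√(400 + (-55893 - 1*(-55290))) = -5*√(400 + (-55893 + 55290)) = -5*√(400 - 603) = -5*I*√203 ≈ -71.239*I)
(K(-1, 1)*(b + 103) + O)/(445737 - 208884) = ((2 - 1)*(-150 + 103) - 5*I*√203)/(445737 - 208884) = (1*(-47) - 5*I*√203)/236853 = (-47 - 5*I*√203)*(1/236853) = -47/236853 - 5*I*√203/236853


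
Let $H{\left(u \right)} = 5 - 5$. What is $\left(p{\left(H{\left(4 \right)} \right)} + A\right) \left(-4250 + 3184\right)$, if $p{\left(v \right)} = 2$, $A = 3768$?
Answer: $-4018820$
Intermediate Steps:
$H{\left(u \right)} = 0$
$\left(p{\left(H{\left(4 \right)} \right)} + A\right) \left(-4250 + 3184\right) = \left(2 + 3768\right) \left(-4250 + 3184\right) = 3770 \left(-1066\right) = -4018820$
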